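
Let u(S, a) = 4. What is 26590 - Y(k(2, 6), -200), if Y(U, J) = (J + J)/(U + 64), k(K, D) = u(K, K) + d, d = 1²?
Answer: 1835110/69 ≈ 26596.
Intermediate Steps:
d = 1
k(K, D) = 5 (k(K, D) = 4 + 1 = 5)
Y(U, J) = 2*J/(64 + U) (Y(U, J) = (2*J)/(64 + U) = 2*J/(64 + U))
26590 - Y(k(2, 6), -200) = 26590 - 2*(-200)/(64 + 5) = 26590 - 2*(-200)/69 = 26590 - 1*(-400/69) = 26590 + 400/69 = 1835110/69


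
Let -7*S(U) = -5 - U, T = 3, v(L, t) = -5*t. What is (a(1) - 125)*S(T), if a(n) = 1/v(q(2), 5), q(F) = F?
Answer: -25008/175 ≈ -142.90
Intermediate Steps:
a(n) = -1/25 (a(n) = 1/(-5*5) = 1/(-25) = -1/25)
S(U) = 5/7 + U/7 (S(U) = -(-5 - U)/7 = 5/7 + U/7)
(a(1) - 125)*S(T) = (-1/25 - 125)*(5/7 + (⅐)*3) = -3126*(5/7 + 3/7)/25 = -3126/25*8/7 = -25008/175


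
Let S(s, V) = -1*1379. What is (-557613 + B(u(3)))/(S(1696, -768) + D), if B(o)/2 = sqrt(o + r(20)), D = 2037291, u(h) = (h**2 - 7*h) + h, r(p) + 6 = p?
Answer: -557613/2035912 + sqrt(5)/1017956 ≈ -0.27389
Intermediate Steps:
r(p) = -6 + p
S(s, V) = -1379
u(h) = h**2 - 6*h
B(o) = 2*sqrt(14 + o) (B(o) = 2*sqrt(o + (-6 + 20)) = 2*sqrt(o + 14) = 2*sqrt(14 + o))
(-557613 + B(u(3)))/(S(1696, -768) + D) = (-557613 + 2*sqrt(14 + 3*(-6 + 3)))/(-1379 + 2037291) = (-557613 + 2*sqrt(14 + 3*(-3)))/2035912 = (-557613 + 2*sqrt(14 - 9))*(1/2035912) = (-557613 + 2*sqrt(5))*(1/2035912) = -557613/2035912 + sqrt(5)/1017956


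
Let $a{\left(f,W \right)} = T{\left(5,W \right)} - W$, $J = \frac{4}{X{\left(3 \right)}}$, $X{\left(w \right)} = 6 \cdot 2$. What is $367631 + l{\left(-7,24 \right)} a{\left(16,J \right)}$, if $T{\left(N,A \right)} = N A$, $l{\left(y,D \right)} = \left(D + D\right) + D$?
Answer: $367727$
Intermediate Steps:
$X{\left(w \right)} = 12$
$l{\left(y,D \right)} = 3 D$ ($l{\left(y,D \right)} = 2 D + D = 3 D$)
$T{\left(N,A \right)} = A N$
$J = \frac{1}{3}$ ($J = \frac{4}{12} = 4 \cdot \frac{1}{12} = \frac{1}{3} \approx 0.33333$)
$a{\left(f,W \right)} = 4 W$ ($a{\left(f,W \right)} = W 5 - W = 5 W - W = 4 W$)
$367631 + l{\left(-7,24 \right)} a{\left(16,J \right)} = 367631 + 3 \cdot 24 \cdot 4 \cdot \frac{1}{3} = 367631 + 72 \cdot \frac{4}{3} = 367631 + 96 = 367727$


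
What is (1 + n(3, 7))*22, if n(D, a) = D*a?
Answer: 484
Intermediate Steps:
(1 + n(3, 7))*22 = (1 + 3*7)*22 = (1 + 21)*22 = 22*22 = 484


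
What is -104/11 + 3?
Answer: -71/11 ≈ -6.4545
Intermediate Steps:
-104/11 + 3 = -71/11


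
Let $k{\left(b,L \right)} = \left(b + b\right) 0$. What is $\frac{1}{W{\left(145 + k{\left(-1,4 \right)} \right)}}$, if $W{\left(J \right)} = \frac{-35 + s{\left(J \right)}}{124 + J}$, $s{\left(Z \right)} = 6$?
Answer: $- \frac{269}{29} \approx -9.2759$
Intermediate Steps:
$k{\left(b,L \right)} = 0$ ($k{\left(b,L \right)} = 2 b 0 = 0$)
$W{\left(J \right)} = - \frac{29}{124 + J}$ ($W{\left(J \right)} = \frac{-35 + 6}{124 + J} = - \frac{29}{124 + J}$)
$\frac{1}{W{\left(145 + k{\left(-1,4 \right)} \right)}} = \frac{1}{\left(-29\right) \frac{1}{124 + \left(145 + 0\right)}} = \frac{1}{\left(-29\right) \frac{1}{124 + 145}} = \frac{1}{\left(-29\right) \frac{1}{269}} = \frac{1}{- \frac{29}{269}} = - \frac{269}{29}$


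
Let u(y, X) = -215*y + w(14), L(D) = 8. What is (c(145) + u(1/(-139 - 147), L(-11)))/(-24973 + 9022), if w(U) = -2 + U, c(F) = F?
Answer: -15039/1520662 ≈ -0.0098898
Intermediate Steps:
u(y, X) = 12 - 215*y (u(y, X) = -215*y + (-2 + 14) = -215*y + 12 = 12 - 215*y)
(c(145) + u(1/(-139 - 147), L(-11)))/(-24973 + 9022) = (145 + (12 - 215/(-139 - 147)))/(-24973 + 9022) = (145 + (12 - 215/(-286)))/(-15951) = (145 + (12 - 215*(-1/286)))*(-1/15951) = (145 + (12 + 215/286))*(-1/15951) = (145 + 3647/286)*(-1/15951) = (45117/286)*(-1/15951) = -15039/1520662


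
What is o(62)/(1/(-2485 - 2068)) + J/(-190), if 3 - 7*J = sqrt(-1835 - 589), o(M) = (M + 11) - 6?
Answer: -405717833/1330 + I*sqrt(606)/665 ≈ -3.0505e+5 + 0.037018*I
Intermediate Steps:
o(M) = 5 + M (o(M) = (11 + M) - 6 = 5 + M)
J = 3/7 - 2*I*sqrt(606)/7 (J = 3/7 - sqrt(-1835 - 589)/7 = 3/7 - 2*I*sqrt(606)/7 ≈ 0.42857 - 7.0334*I)
o(62)/(1/(-2485 - 2068)) + J/(-190) = (5 + 62)/(1/(-2485 - 2068)) + (3/7 - 2*I*sqrt(606)/7)/(-190) = 67/(1/(-4553)) + (3/7 - 2*I*sqrt(606)/7)*(-1/190) = 67/(-1/4553) + (-3/1330 + I*sqrt(606)/665) = 67*(-4553) + (-3/1330 + I*sqrt(606)/665) = -305051 + (-3/1330 + I*sqrt(606)/665) = -405717833/1330 + I*sqrt(606)/665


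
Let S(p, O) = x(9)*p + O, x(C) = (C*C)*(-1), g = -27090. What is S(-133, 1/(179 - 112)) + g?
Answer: -1093238/67 ≈ -16317.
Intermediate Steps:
x(C) = -C**2 (x(C) = C**2*(-1) = -C**2)
S(p, O) = O - 81*p (S(p, O) = (-1*9**2)*p + O = (-1*81)*p + O = -81*p + O = O - 81*p)
S(-133, 1/(179 - 112)) + g = (1/(179 - 112) - 81*(-133)) - 27090 = (1/67 + 10773) - 27090 = 721792/67 - 27090 = -1093238/67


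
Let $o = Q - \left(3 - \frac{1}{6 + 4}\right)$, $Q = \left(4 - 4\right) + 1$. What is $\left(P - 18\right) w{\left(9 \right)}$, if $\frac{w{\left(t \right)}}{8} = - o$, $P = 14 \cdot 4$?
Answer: $\frac{2888}{5} \approx 577.6$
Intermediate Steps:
$Q = 1$ ($Q = 0 + 1 = 1$)
$P = 56$
$o = - \frac{19}{10}$ ($o = 1 - \left(3 - \frac{1}{6 + 4}\right) = 1 - \left(3 - \frac{1}{10}\right) = 1 + \left(\frac{1}{10} - 3\right) = 1 - \frac{29}{10} = - \frac{19}{10} \approx -1.9$)
$w{\left(t \right)} = \frac{76}{5}$ ($w{\left(t \right)} = 8 \left(\left(-1\right) \left(- \frac{19}{10}\right)\right) = 8 \cdot \frac{19}{10} = \frac{76}{5}$)
$\left(P - 18\right) w{\left(9 \right)} = \left(56 - 18\right) \frac{76}{5} = 38 \cdot \frac{76}{5} = \frac{2888}{5}$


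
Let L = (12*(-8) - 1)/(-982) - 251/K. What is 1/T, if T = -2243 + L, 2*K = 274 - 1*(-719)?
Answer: -975126/2187604261 ≈ -0.00044575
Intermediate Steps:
K = 993/2 (K = (274 - 1*(-719))/2 = (274 + 719)/2 = (1/2)*993 = 993/2 ≈ 496.50)
L = -396643/975126 (L = (12*(-8) - 1)/(-982) - 251/993/2 = (-96 - 1)*(-1/982) - 251*2/993 = -97*(-1/982) - 502/993 = 97/982 - 502/993 = -396643/975126 ≈ -0.40676)
T = -2187604261/975126 (T = -2243 - 396643/975126 = -2187604261/975126 ≈ -2243.4)
1/T = 1/(-2187604261/975126) = -975126/2187604261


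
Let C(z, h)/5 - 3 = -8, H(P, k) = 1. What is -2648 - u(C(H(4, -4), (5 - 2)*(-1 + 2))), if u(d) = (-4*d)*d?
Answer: -148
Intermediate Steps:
C(z, h) = -25 (C(z, h) = 15 + 5*(-8) = 15 - 40 = -25)
u(d) = -4*d²
-2648 - u(C(H(4, -4), (5 - 2)*(-1 + 2))) = -2648 - (-4)*(-25)² = -2648 - (-4)*625 = -2648 - 1*(-2500) = -2648 + 2500 = -148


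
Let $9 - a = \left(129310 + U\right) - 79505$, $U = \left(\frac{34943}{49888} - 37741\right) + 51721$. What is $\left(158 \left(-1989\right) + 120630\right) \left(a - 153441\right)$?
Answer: $\frac{65572004222589}{1559} \approx 4.206 \cdot 10^{10}$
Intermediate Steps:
$U = \frac{697469183}{49888}$ ($U = \left(34943 \cdot \frac{1}{49888} - 37741\right) + 51721 = \left(\frac{34943}{49888} - 37741\right) + 51721 = - \frac{1882788065}{49888} + 51721 = \frac{697469183}{49888} \approx 13981.0$)
$a = - \frac{3181692031}{49888}$ ($a = 9 - \left(\left(129310 + \frac{697469183}{49888}\right) - 79505\right) = 9 - \left(\frac{7148486463}{49888} - 79505\right) = 9 - \frac{3182141023}{49888} = - \frac{3181692031}{49888} \approx -63777.0$)
$\left(158 \left(-1989\right) + 120630\right) \left(a - 153441\right) = \left(158 \left(-1989\right) + 120630\right) \left(- \frac{3181692031}{49888} - 153441\right) = \left(-314262 + 120630\right) \left(- \frac{10836556639}{49888}\right) = \left(-193632\right) \left(- \frac{10836556639}{49888}\right) = \frac{65572004222589}{1559}$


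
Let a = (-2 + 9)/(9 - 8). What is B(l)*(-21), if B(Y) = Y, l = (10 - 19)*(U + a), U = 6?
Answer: 2457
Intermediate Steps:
a = 7 (a = 7/1 = 7*1 = 7)
l = -117 (l = (10 - 19)*(6 + 7) = -9*13 = -117)
B(l)*(-21) = -117*(-21) = 2457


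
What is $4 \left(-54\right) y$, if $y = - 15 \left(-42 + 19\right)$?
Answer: $-74520$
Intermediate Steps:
$y = 345$ ($y = \left(-15\right) \left(-23\right) = 345$)
$4 \left(-54\right) y = 4 \left(-54\right) 345 = \left(-216\right) 345 = -74520$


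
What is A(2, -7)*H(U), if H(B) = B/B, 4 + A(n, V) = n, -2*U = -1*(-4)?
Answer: -2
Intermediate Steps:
U = -2 (U = -(-1)*(-4)/2 = -1/2*4 = -2)
A(n, V) = -4 + n
H(B) = 1
A(2, -7)*H(U) = (-4 + 2)*1 = -2*1 = -2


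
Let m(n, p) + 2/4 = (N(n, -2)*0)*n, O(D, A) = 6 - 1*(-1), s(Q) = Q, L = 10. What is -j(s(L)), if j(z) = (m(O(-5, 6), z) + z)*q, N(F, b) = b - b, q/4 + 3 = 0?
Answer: 114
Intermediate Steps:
q = -12 (q = -12 + 4*0 = -12 + 0 = -12)
N(F, b) = 0
O(D, A) = 7 (O(D, A) = 6 + 1 = 7)
m(n, p) = -1/2 (m(n, p) = -1/2 + (0*0)*n = -1/2 + 0*n = -1/2 + 0 = -1/2)
j(z) = 6 - 12*z (j(z) = (-1/2 + z)*(-12) = 6 - 12*z)
-j(s(L)) = -(6 - 12*10) = -(6 - 120) = -1*(-114) = 114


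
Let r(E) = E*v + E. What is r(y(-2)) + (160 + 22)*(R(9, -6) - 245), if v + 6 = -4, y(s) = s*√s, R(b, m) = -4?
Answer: -45318 + 18*I*√2 ≈ -45318.0 + 25.456*I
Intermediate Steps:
y(s) = s^(3/2)
v = -10 (v = -6 - 4 = -10)
r(E) = -9*E (r(E) = E*(-10) + E = -10*E + E = -9*E)
r(y(-2)) + (160 + 22)*(R(9, -6) - 245) = -(-18)*I*√2 + (160 + 22)*(-4 - 245) = -(-18)*I*√2 + 182*(-249) = 18*I*√2 - 45318 = -45318 + 18*I*√2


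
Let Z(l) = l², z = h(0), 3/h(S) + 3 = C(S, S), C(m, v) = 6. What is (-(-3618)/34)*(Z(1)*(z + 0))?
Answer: 1809/17 ≈ 106.41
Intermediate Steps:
h(S) = 1 (h(S) = 3/(-3 + 6) = 3/3 = 3*(⅓) = 1)
z = 1
(-(-3618)/34)*(Z(1)*(z + 0)) = (-(-3618)/34)*(1²*(1 + 0)) = (-(-3618)/34)*(1*1) = -54*(-67/34)*1 = (1809/17)*1 = 1809/17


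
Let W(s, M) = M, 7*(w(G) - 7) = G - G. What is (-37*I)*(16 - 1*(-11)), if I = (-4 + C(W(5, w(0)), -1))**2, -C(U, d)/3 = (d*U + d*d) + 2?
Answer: -63936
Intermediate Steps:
w(G) = 7 (w(G) = 7 + (G - G)/7 = 7 + (1/7)*0 = 7 + 0 = 7)
C(U, d) = -6 - 3*d**2 - 3*U*d (C(U, d) = -3*((d*U + d*d) + 2) = -3*((U*d + d**2) + 2) = -3*((d**2 + U*d) + 2) = -3*(2 + d**2 + U*d) = -6 - 3*d**2 - 3*U*d)
I = 64 (I = (-4 + (-6 - 3*(-1)**2 - 3*7*(-1)))**2 = (-4 + (-6 - 3*1 + 21))**2 = (-4 + (-6 - 3 + 21))**2 = (-4 + 12)**2 = 8**2 = 64)
(-37*I)*(16 - 1*(-11)) = (-37*64)*(16 - 1*(-11)) = -2368*(16 + 11) = -2368*27 = -63936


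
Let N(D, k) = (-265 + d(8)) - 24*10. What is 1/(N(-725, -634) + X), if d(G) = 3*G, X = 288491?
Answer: 1/288010 ≈ 3.4721e-6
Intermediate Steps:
N(D, k) = -481 (N(D, k) = (-265 + 3*8) - 24*10 = (-265 + 24) - 240 = -241 - 240 = -481)
1/(N(-725, -634) + X) = 1/(-481 + 288491) = 1/288010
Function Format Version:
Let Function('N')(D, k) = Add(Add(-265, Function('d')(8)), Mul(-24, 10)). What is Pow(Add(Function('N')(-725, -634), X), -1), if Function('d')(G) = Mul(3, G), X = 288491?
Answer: Rational(1, 288010) ≈ 3.4721e-6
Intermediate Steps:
Function('N')(D, k) = -481 (Function('N')(D, k) = Add(Add(-265, Mul(3, 8)), Mul(-24, 10)) = Add(Add(-265, 24), -240) = Add(-241, -240) = -481)
Pow(Add(Function('N')(-725, -634), X), -1) = Pow(Add(-481, 288491), -1) = Pow(288010, -1) = Rational(1, 288010)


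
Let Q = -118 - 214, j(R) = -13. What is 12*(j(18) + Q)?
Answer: -4140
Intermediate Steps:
Q = -332
12*(j(18) + Q) = 12*(-13 - 332) = 12*(-345) = -4140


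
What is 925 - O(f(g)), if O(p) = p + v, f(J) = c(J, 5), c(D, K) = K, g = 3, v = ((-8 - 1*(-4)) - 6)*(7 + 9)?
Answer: 1080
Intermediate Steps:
v = -160 (v = ((-8 + 4) - 6)*16 = (-4 - 6)*16 = -10*16 = -160)
f(J) = 5
O(p) = -160 + p (O(p) = p - 160 = -160 + p)
925 - O(f(g)) = 925 - (-160 + 5) = 925 - 1*(-155) = 925 + 155 = 1080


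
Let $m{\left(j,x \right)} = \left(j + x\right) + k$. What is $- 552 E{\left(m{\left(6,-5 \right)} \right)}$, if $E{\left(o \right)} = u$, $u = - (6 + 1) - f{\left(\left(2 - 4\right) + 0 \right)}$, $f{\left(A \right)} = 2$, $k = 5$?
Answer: $4968$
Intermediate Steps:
$u = -9$ ($u = - (6 + 1) - 2 = \left(-1\right) 7 - 2 = -7 - 2 = -9$)
$m{\left(j,x \right)} = 5 + j + x$ ($m{\left(j,x \right)} = \left(j + x\right) + 5 = 5 + j + x$)
$E{\left(o \right)} = -9$
$- 552 E{\left(m{\left(6,-5 \right)} \right)} = \left(-552\right) \left(-9\right) = 4968$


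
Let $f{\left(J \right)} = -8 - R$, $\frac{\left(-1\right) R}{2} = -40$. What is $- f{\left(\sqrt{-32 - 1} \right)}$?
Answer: $88$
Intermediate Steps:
$R = 80$ ($R = \left(-2\right) \left(-40\right) = 80$)
$f{\left(J \right)} = -88$ ($f{\left(J \right)} = -8 - 80 = -88$)
$- f{\left(\sqrt{-32 - 1} \right)} = \left(-1\right) \left(-88\right) = 88$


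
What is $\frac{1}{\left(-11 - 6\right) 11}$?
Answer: $- \frac{1}{187} \approx -0.0053476$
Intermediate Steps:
$\frac{1}{\left(-11 - 6\right) 11} = \frac{1}{\left(-17\right) 11} = \frac{1}{-187} = - \frac{1}{187}$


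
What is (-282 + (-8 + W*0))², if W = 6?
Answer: 84100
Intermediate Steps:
(-282 + (-8 + W*0))² = (-282 + (-8 + 6*0))² = (-282 + (-8 + 0))² = (-282 - 8)² = (-290)² = 84100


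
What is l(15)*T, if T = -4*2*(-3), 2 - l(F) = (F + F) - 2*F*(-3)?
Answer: -2832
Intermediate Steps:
l(F) = 2 - 8*F (l(F) = 2 - ((F + F) - 2*F*(-3)) = 2 - (2*F + 6*F) = 2 - 8*F)
T = 24 (T = -8*(-3) = 24)
l(15)*T = (2 - 8*15)*24 = (2 - 120)*24 = -118*24 = -2832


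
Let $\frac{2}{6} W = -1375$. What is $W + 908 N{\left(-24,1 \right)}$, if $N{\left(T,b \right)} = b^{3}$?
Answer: $-3217$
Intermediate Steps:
$W = -4125$ ($W = 3 \left(-1375\right) = -4125$)
$W + 908 N{\left(-24,1 \right)} = -4125 + 908 \cdot 1^{3} = -4125 + 908 \cdot 1 = -4125 + 908 = -3217$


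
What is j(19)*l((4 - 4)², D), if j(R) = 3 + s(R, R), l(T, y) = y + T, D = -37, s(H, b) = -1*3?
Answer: 0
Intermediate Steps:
s(H, b) = -3
l(T, y) = T + y
j(R) = 0 (j(R) = 3 - 3 = 0)
j(19)*l((4 - 4)², D) = 0*((4 - 4)² - 37) = 0*(0² - 37) = 0*(0 - 37) = 0*(-37) = 0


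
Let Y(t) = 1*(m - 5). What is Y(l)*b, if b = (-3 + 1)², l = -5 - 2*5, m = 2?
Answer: -12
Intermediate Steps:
l = -15 (l = -5 - 10 = -15)
Y(t) = -3 (Y(t) = 1*(2 - 5) = 1*(-3) = -3)
b = 4 (b = (-2)² = 4)
Y(l)*b = -3*4 = -12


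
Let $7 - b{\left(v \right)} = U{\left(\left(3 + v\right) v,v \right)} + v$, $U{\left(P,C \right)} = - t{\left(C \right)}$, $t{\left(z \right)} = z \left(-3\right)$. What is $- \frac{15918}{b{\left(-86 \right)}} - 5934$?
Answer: $- \frac{699584}{117} \approx -5979.4$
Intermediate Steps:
$t{\left(z \right)} = - 3 z$
$U{\left(P,C \right)} = 3 C$ ($U{\left(P,C \right)} = - \left(-3\right) C = 3 C$)
$b{\left(v \right)} = 7 - 4 v$ ($b{\left(v \right)} = 7 - \left(3 v + v\right) = 7 - 4 v$)
$- \frac{15918}{b{\left(-86 \right)}} - 5934 = - \frac{15918}{7 - -344} - 5934 = - \frac{15918}{7 + 344} - 5934 = - \frac{15918}{351} - 5934 = \left(-15918\right) \frac{1}{351} - 5934 = - \frac{5306}{117} - 5934 = - \frac{699584}{117}$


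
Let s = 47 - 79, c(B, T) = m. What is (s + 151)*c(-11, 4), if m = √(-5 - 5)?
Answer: 119*I*√10 ≈ 376.31*I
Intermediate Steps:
m = I*√10 (m = √(-10) = I*√10 ≈ 3.1623*I)
c(B, T) = I*√10
s = -32
(s + 151)*c(-11, 4) = (-32 + 151)*(I*√10) = 119*(I*√10) = 119*I*√10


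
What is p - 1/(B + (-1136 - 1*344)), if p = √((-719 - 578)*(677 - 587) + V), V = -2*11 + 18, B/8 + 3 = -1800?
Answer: 1/15904 + I*√116734 ≈ 6.2877e-5 + 341.66*I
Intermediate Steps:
B = -14424 (B = -24 + 8*(-1800) = -24 - 14400 = -14424)
V = -4 (V = -22 + 18 = -4)
p = I*√116734 (p = √((-719 - 578)*(677 - 587) - 4) = √(-1297*90 - 4) = √(-116730 - 4) = √(-116734) = I*√116734 ≈ 341.66*I)
p - 1/(B + (-1136 - 1*344)) = I*√116734 - 1/(-14424 + (-1136 - 1*344)) = I*√116734 - 1/(-14424 + (-1136 - 344)) = I*√116734 - 1/(-14424 - 1480) = I*√116734 - 1/(-15904) = I*√116734 - 1*(-1/15904) = I*√116734 + 1/15904 = 1/15904 + I*√116734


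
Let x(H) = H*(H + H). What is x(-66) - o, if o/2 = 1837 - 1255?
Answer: 7548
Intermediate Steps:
x(H) = 2*H**2 (x(H) = H*(2*H) = 2*H**2)
o = 1164 (o = 2*(1837 - 1255) = 2*582 = 1164)
x(-66) - o = 2*(-66)**2 - 1*1164 = 2*4356 - 1164 = 8712 - 1164 = 7548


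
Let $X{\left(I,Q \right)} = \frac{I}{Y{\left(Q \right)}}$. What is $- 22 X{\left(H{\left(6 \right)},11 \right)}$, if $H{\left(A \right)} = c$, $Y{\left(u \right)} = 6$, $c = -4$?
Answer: $\frac{44}{3} \approx 14.667$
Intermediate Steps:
$H{\left(A \right)} = -4$
$X{\left(I,Q \right)} = \frac{I}{6}$
$- 22 X{\left(H{\left(6 \right)},11 \right)} = - 22 \cdot \frac{1}{6} \left(-4\right) = \left(-22\right) \left(- \frac{2}{3}\right) = \frac{44}{3}$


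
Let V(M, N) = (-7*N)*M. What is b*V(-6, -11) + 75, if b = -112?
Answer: 51819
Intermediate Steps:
V(M, N) = -7*M*N
b*V(-6, -11) + 75 = -(-784)*(-6)*(-11) + 75 = -112*(-462) + 75 = 51744 + 75 = 51819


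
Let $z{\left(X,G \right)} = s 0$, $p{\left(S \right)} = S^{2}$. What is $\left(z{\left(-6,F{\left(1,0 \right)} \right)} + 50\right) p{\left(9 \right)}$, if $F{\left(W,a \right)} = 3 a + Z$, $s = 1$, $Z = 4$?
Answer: $4050$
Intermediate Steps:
$F{\left(W,a \right)} = 4 + 3 a$ ($F{\left(W,a \right)} = 3 a + 4 = 4 + 3 a$)
$z{\left(X,G \right)} = 0$ ($z{\left(X,G \right)} = 1 \cdot 0 = 0$)
$\left(z{\left(-6,F{\left(1,0 \right)} \right)} + 50\right) p{\left(9 \right)} = \left(0 + 50\right) 9^{2} = 50 \cdot 81 = 4050$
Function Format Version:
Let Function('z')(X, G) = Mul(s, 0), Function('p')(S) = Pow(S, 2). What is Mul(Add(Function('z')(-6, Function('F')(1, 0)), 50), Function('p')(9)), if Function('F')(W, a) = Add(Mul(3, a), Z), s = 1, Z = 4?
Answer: 4050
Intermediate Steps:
Function('F')(W, a) = Add(4, Mul(3, a)) (Function('F')(W, a) = Add(Mul(3, a), 4) = Add(4, Mul(3, a)))
Function('z')(X, G) = 0 (Function('z')(X, G) = Mul(1, 0) = 0)
Mul(Add(Function('z')(-6, Function('F')(1, 0)), 50), Function('p')(9)) = Mul(Add(0, 50), Pow(9, 2)) = Mul(50, 81) = 4050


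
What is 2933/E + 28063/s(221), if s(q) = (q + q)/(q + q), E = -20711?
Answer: 581209860/20711 ≈ 28063.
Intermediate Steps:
s(q) = 1 (s(q) = (2*q)/((2*q)) = (2*q)*(1/(2*q)) = 1)
2933/E + 28063/s(221) = 2933/(-20711) + 28063/1 = 2933*(-1/20711) + 28063*1 = -2933/20711 + 28063 = 581209860/20711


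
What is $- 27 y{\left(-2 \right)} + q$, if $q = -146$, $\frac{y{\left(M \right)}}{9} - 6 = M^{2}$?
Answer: $-2576$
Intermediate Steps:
$y{\left(M \right)} = 54 + 9 M^{2}$
$- 27 y{\left(-2 \right)} + q = - 27 \left(54 + 9 \left(-2\right)^{2}\right) - 146 = - 27 \left(54 + 9 \cdot 4\right) - 146 = - 27 \left(54 + 36\right) - 146 = \left(-27\right) 90 - 146 = -2430 - 146 = -2576$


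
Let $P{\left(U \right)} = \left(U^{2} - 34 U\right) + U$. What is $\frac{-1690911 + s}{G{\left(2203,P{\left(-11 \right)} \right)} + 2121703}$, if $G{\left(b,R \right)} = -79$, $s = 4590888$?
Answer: $\frac{966659}{707208} \approx 1.3669$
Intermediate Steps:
$P{\left(U \right)} = U^{2} - 33 U$
$\frac{-1690911 + s}{G{\left(2203,P{\left(-11 \right)} \right)} + 2121703} = \frac{-1690911 + 4590888}{-79 + 2121703} = \frac{2899977}{2121624} = 2899977 \cdot \frac{1}{2121624} = \frac{966659}{707208}$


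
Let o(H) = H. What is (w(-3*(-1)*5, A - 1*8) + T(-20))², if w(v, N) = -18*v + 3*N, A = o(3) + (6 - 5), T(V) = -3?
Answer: 81225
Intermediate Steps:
A = 4 (A = 3 + (6 - 5) = 3 + 1 = 4)
(w(-3*(-1)*5, A - 1*8) + T(-20))² = ((-18*(-3*(-1))*5 + 3*(4 - 1*8)) - 3)² = ((-54*5 + 3*(4 - 8)) - 3)² = ((-18*15 + 3*(-4)) - 3)² = ((-270 - 12) - 3)² = (-282 - 3)² = (-285)² = 81225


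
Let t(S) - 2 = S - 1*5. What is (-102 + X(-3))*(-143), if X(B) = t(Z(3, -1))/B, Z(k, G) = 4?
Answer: 43901/3 ≈ 14634.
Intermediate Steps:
t(S) = -3 + S (t(S) = 2 + (S - 1*5) = 2 + (S - 5) = 2 + (-5 + S) = -3 + S)
X(B) = 1/B (X(B) = (-3 + 4)/B = 1/B)
(-102 + X(-3))*(-143) = (-102 + 1/(-3))*(-143) = (-102 - ⅓)*(-143) = -307/3*(-143) = 43901/3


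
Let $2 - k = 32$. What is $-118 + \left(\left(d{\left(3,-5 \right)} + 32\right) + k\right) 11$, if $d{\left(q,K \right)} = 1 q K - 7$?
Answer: $-338$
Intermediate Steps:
$d{\left(q,K \right)} = -7 + K q$ ($d{\left(q,K \right)} = q K - 7 = K q - 7 = -7 + K q$)
$k = -30$ ($k = 2 - 32 = -30$)
$-118 + \left(\left(d{\left(3,-5 \right)} + 32\right) + k\right) 11 = -118 + \left(\left(\left(-7 - 15\right) + 32\right) - 30\right) 11 = -118 + \left(\left(-22 + 32\right) - 30\right) 11 = -118 + \left(10 - 30\right) 11 = -118 - 220 = -338$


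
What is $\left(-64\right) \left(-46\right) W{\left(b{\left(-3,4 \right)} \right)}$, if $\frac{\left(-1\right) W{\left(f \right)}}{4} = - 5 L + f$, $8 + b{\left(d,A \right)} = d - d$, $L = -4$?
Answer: $-141312$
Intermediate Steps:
$b{\left(d,A \right)} = -8$ ($b{\left(d,A \right)} = -8 + \left(d - d\right) = -8 + 0 = -8$)
$W{\left(f \right)} = -80 - 4 f$ ($W{\left(f \right)} = - 4 \left(\left(-5\right) \left(-4\right) + f\right) = - 4 \left(20 + f\right) = -80 - 4 f$)
$\left(-64\right) \left(-46\right) W{\left(b{\left(-3,4 \right)} \right)} = \left(-64\right) \left(-46\right) \left(-80 - -32\right) = 2944 \left(-80 + 32\right) = 2944 \left(-48\right) = -141312$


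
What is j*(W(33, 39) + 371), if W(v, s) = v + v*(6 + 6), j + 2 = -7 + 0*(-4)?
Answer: -7200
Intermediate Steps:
j = -9 (j = -2 + (-7 + 0*(-4)) = -2 + (-7 + 0) = -2 - 7 = -9)
W(v, s) = 13*v (W(v, s) = v + v*12 = v + 12*v = 13*v)
j*(W(33, 39) + 371) = -9*(13*33 + 371) = -9*(429 + 371) = -9*800 = -7200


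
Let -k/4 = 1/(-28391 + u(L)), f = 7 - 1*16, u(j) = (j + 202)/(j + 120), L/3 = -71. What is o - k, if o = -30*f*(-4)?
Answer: -712895133/660088 ≈ -1080.0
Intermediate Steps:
L = -213 (L = 3*(-71) = -213)
u(j) = (202 + j)/(120 + j)
f = -9 (f = 7 - 16 = -9)
k = 93/660088 (k = -4/(-28391 + (202 - 213)/(120 - 213)) = -4/(-28391 - 11/(-93)) = -4/(-28391 - 1/93*(-11)) = -4/(-28391 + 11/93) = -4/(-2640352/93) = -4*(-93/2640352) = 93/660088 ≈ 0.00014089)
o = -1080 (o = -30*(-9)*(-4) = 270*(-4) = -1080)
o - k = -1080 - 1*93/660088 = -1080 - 93/660088 = -712895133/660088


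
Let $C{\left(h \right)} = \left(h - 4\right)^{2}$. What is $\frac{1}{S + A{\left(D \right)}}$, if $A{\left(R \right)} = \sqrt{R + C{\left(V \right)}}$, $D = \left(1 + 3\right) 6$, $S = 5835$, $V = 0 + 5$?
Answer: $\frac{1}{5840} \approx 0.00017123$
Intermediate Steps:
$V = 5$
$C{\left(h \right)} = \left(-4 + h\right)^{2}$
$D = 24$ ($D = 4 \cdot 6 = 24$)
$A{\left(R \right)} = \sqrt{1 + R}$ ($A{\left(R \right)} = \sqrt{R + \left(-4 + 5\right)^{2}} = \sqrt{R + 1^{2}} = \sqrt{R + 1} = \sqrt{1 + R}$)
$\frac{1}{S + A{\left(D \right)}} = \frac{1}{5835 + \sqrt{1 + 24}} = \frac{1}{5835 + \sqrt{25}} = \frac{1}{5835 + 5} = \frac{1}{5840}$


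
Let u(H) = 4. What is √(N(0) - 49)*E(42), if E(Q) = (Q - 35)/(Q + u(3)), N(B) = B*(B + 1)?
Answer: 49*I/46 ≈ 1.0652*I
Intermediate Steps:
N(B) = B*(1 + B)
E(Q) = (-35 + Q)/(4 + Q) (E(Q) = (Q - 35)/(Q + 4) = (-35 + Q)/(4 + Q))
√(N(0) - 49)*E(42) = √(0*(1 + 0) - 49)*((-35 + 42)/(4 + 42)) = √(0*1 - 49)*(7/46) = √(0 - 49)*((1/46)*7) = √(-49)*(7/46) = (7*I)*(7/46) = 49*I/46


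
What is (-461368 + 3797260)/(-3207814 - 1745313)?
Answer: -3335892/4953127 ≈ -0.67349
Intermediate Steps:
(-461368 + 3797260)/(-3207814 - 1745313) = 3335892/(-4953127) = 3335892*(-1/4953127) = -3335892/4953127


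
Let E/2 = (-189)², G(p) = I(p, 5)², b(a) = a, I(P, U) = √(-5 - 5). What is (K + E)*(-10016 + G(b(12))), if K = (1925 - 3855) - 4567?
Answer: -651138570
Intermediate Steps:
I(P, U) = I*√10 (I(P, U) = √(-10) = I*√10)
G(p) = -10 (G(p) = (I*√10)² = -10)
E = 71442 (E = 2*(-189)² = 2*35721 = 71442)
K = -6497 (K = -1930 - 4567 = -6497)
(K + E)*(-10016 + G(b(12))) = (-6497 + 71442)*(-10016 - 10) = 64945*(-10026) = -651138570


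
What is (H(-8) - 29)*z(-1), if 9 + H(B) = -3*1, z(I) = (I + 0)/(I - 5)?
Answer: -41/6 ≈ -6.8333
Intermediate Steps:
z(I) = I/(-5 + I)
H(B) = -12 (H(B) = -9 - 3*1 = -9 - 3 = -12)
(H(-8) - 29)*z(-1) = (-12 - 29)*(-1/(-5 - 1)) = -(-41)/(-6) = -(-41)*(-1)/6 = -41*1/6 = -41/6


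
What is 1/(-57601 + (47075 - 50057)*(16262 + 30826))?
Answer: -1/140474017 ≈ -7.1188e-9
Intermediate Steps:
1/(-57601 + (47075 - 50057)*(16262 + 30826)) = 1/(-57601 - 2982*47088) = 1/(-57601 - 140416416) = 1/(-140474017) = -1/140474017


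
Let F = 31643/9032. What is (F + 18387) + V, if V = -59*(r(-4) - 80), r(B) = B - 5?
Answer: 213530059/9032 ≈ 23642.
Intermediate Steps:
r(B) = -5 + B
F = 31643/9032 (F = 31643*(1/9032) = 31643/9032 ≈ 3.5034)
V = 5251 (V = -59*((-5 - 4) - 80) = -59*(-9 - 80) = -59*(-89) = 5251)
(F + 18387) + V = (31643/9032 + 18387) + 5251 = 166103027/9032 + 5251 = 213530059/9032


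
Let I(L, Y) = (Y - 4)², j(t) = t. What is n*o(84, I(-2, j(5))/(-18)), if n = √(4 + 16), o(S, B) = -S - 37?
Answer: -242*√5 ≈ -541.13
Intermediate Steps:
I(L, Y) = (-4 + Y)²
o(S, B) = -37 - S
n = 2*√5 (n = √20 = 2*√5 ≈ 4.4721)
n*o(84, I(-2, j(5))/(-18)) = (2*√5)*(-37 - 1*84) = (2*√5)*(-37 - 84) = (2*√5)*(-121) = -242*√5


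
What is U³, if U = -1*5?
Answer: -125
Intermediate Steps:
U = -5
U³ = (-5)³ = -125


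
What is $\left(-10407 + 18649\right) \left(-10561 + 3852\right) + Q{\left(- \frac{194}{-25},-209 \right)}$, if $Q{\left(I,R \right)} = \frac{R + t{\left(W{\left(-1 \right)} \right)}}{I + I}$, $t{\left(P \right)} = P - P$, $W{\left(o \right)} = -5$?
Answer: $- \frac{21454689489}{388} \approx -5.5296 \cdot 10^{7}$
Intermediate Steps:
$t{\left(P \right)} = 0$
$Q{\left(I,R \right)} = \frac{R}{2 I}$ ($Q{\left(I,R \right)} = \frac{R + 0}{I + I} = \frac{R}{2 I}$)
$\left(-10407 + 18649\right) \left(-10561 + 3852\right) + Q{\left(- \frac{194}{-25},-209 \right)} = \left(-10407 + 18649\right) \left(-10561 + 3852\right) + \frac{1}{2} \left(-209\right) \frac{1}{\left(-194\right) \frac{1}{-25}} = 8242 \left(-6709\right) + \frac{1}{2} \left(-209\right) \frac{1}{\left(-194\right) \left(- \frac{1}{25}\right)} = -55295578 + \frac{1}{2} \left(-209\right) \frac{1}{\frac{194}{25}} = -55295578 + \frac{1}{2} \left(-209\right) \frac{25}{194} = -55295578 - \frac{5225}{388} = - \frac{21454689489}{388}$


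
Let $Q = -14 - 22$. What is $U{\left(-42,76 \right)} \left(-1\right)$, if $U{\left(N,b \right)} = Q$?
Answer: $36$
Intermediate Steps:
$Q = -36$ ($Q = -14 - 22 = -36$)
$U{\left(N,b \right)} = -36$
$U{\left(-42,76 \right)} \left(-1\right) = \left(-36\right) \left(-1\right) = 36$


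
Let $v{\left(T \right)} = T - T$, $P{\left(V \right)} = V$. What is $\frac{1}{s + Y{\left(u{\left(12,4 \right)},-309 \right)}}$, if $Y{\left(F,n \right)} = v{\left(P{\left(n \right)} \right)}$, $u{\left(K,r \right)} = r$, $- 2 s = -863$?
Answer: $\frac{2}{863} \approx 0.0023175$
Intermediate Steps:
$s = \frac{863}{2}$ ($s = \left(- \frac{1}{2}\right) \left(-863\right) = \frac{863}{2} \approx 431.5$)
$v{\left(T \right)} = 0$
$Y{\left(F,n \right)} = 0$
$\frac{1}{s + Y{\left(u{\left(12,4 \right)},-309 \right)}} = \frac{1}{\frac{863}{2} + 0} = \frac{1}{\frac{863}{2}} = \frac{2}{863}$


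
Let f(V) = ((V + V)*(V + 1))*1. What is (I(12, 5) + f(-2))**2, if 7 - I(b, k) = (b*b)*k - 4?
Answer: 497025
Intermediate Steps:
I(b, k) = 11 - k*b**2 (I(b, k) = 7 - ((b*b)*k - 4) = 7 - (b**2*k - 4) = 7 - (k*b**2 - 4) = 7 - (-4 + k*b**2) = 7 + (4 - k*b**2) = 11 - k*b**2)
f(V) = 2*V*(1 + V) (f(V) = ((2*V)*(1 + V))*1 = (2*V*(1 + V))*1 = 2*V*(1 + V))
(I(12, 5) + f(-2))**2 = ((11 - 1*5*12**2) + 2*(-2)*(1 - 2))**2 = ((11 - 1*5*144) + 2*(-2)*(-1))**2 = ((11 - 720) + 4)**2 = (-709 + 4)**2 = (-705)**2 = 497025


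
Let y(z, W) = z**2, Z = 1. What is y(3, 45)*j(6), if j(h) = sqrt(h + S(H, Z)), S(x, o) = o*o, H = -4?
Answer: 9*sqrt(7) ≈ 23.812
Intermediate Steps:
S(x, o) = o**2
j(h) = sqrt(1 + h) (j(h) = sqrt(h + 1**2) = sqrt(h + 1) = sqrt(1 + h))
y(3, 45)*j(6) = 3**2*sqrt(1 + 6) = 9*sqrt(7)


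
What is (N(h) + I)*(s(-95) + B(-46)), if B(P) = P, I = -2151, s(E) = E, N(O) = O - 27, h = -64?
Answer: 316122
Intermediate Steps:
N(O) = -27 + O
(N(h) + I)*(s(-95) + B(-46)) = ((-27 - 64) - 2151)*(-95 - 46) = (-91 - 2151)*(-141) = -2242*(-141) = 316122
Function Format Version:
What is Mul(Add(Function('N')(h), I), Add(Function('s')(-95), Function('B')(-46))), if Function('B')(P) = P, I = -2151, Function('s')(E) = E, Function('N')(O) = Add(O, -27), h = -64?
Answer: 316122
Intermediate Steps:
Function('N')(O) = Add(-27, O)
Mul(Add(Function('N')(h), I), Add(Function('s')(-95), Function('B')(-46))) = Mul(Add(Add(-27, -64), -2151), Add(-95, -46)) = Mul(Add(-91, -2151), -141) = Mul(-2242, -141) = 316122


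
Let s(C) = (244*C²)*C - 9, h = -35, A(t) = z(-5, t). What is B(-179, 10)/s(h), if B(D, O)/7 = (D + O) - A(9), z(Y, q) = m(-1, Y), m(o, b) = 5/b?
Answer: 1176/10461509 ≈ 0.00011241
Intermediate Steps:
z(Y, q) = 5/Y
A(t) = -1 (A(t) = 5/(-5) = 5*(-⅕) = -1)
B(D, O) = 7 + 7*D + 7*O (B(D, O) = 7*((D + O) - 1*(-1)) = 7*((D + O) + 1) = 7*(1 + D + O) = 7 + 7*D + 7*O)
s(C) = -9 + 244*C³ (s(C) = 244*C³ - 9 = -9 + 244*C³)
B(-179, 10)/s(h) = (7 + 7*(-179) + 7*10)/(-9 + 244*(-35)³) = (7 - 1253 + 70)/(-9 + 244*(-42875)) = -1176/(-9 - 10461500) = -1176/(-10461509) = -1176*(-1/10461509) = 1176/10461509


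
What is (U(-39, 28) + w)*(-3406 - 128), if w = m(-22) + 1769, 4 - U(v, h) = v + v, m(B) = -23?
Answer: -6460152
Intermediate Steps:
U(v, h) = 4 - 2*v (U(v, h) = 4 - (v + v) = 4 - 2*v)
w = 1746 (w = -23 + 1769 = 1746)
(U(-39, 28) + w)*(-3406 - 128) = ((4 - 2*(-39)) + 1746)*(-3406 - 128) = ((4 + 78) + 1746)*(-3534) = (82 + 1746)*(-3534) = 1828*(-3534) = -6460152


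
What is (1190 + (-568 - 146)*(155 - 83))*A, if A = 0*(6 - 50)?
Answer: 0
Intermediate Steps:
A = 0 (A = 0*(-44) = 0)
(1190 + (-568 - 146)*(155 - 83))*A = (1190 + (-568 - 146)*(155 - 83))*0 = (1190 - 714*72)*0 = (1190 - 51408)*0 = -50218*0 = 0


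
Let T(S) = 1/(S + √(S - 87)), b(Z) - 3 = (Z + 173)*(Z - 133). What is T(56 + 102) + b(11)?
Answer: -558723227/24893 - √71/24893 ≈ -22445.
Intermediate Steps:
b(Z) = 3 + (-133 + Z)*(173 + Z) (b(Z) = 3 + (Z + 173)*(Z - 133) = 3 + (173 + Z)*(-133 + Z) = 3 + (-133 + Z)*(173 + Z))
T(S) = 1/(S + √(-87 + S))
T(56 + 102) + b(11) = 1/((56 + 102) + √(-87 + (56 + 102))) + (-23006 + 11² + 40*11) = 1/(158 + √(-87 + 158)) + (-23006 + 121 + 440) = 1/(158 + √71) - 22445 = -22445 + 1/(158 + √71)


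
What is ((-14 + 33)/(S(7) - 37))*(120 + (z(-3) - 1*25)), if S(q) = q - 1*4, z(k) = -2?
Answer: -1767/34 ≈ -51.971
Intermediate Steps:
S(q) = -4 + q (S(q) = q - 4 = -4 + q)
((-14 + 33)/(S(7) - 37))*(120 + (z(-3) - 1*25)) = ((-14 + 33)/((-4 + 7) - 37))*(120 + (-2 - 1*25)) = (19/(3 - 37))*(120 + (-2 - 25)) = (19/(-34))*(120 - 27) = (19*(-1/34))*93 = -19/34*93 = -1767/34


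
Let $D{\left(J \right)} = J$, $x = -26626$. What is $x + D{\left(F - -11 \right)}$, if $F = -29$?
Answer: $-26644$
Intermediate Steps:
$x + D{\left(F - -11 \right)} = -26626 - 18 = -26644$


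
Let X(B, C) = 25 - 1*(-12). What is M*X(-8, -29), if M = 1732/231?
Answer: 64084/231 ≈ 277.42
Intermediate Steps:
M = 1732/231 (M = 1732*(1/231) = 1732/231 ≈ 7.4978)
X(B, C) = 37 (X(B, C) = 25 + 12 = 37)
M*X(-8, -29) = (1732/231)*37 = 64084/231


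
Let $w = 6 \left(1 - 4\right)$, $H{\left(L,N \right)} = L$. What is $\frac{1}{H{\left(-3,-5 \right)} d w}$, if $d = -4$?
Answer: $- \frac{1}{216} \approx -0.0046296$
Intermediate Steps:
$w = -18$ ($w = 6 \left(-3\right) = -18$)
$\frac{1}{H{\left(-3,-5 \right)} d w} = \frac{1}{\left(-3\right) \left(-4\right) \left(-18\right)} = \frac{1}{12 \left(-18\right)} = \frac{1}{-216} = - \frac{1}{216}$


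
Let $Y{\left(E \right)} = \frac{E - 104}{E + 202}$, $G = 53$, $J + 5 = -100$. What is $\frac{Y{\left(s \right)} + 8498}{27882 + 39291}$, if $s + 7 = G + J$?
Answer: $\frac{405017}{3201913} \approx 0.12649$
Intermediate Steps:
$J = -105$ ($J = -5 - 100 = -105$)
$s = -59$ ($s = -7 + \left(53 - 105\right) = -7 - 52 = -59$)
$Y{\left(E \right)} = \frac{-104 + E}{202 + E}$
$\frac{Y{\left(s \right)} + 8498}{27882 + 39291} = \frac{\frac{-104 - 59}{202 - 59} + 8498}{27882 + 39291} = \frac{\frac{1}{143} \left(-163\right) + 8498}{67173} = \left(\frac{1}{143} \left(-163\right) + 8498\right) \frac{1}{67173} = \left(- \frac{163}{143} + 8498\right) \frac{1}{67173} = \frac{1215051}{143} \cdot \frac{1}{67173} = \frac{405017}{3201913}$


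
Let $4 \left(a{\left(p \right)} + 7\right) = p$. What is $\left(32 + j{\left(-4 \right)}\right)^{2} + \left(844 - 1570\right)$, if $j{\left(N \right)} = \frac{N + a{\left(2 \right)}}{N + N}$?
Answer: $\frac{98233}{256} \approx 383.72$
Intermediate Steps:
$a{\left(p \right)} = -7 + \frac{p}{4}$
$j{\left(N \right)} = \frac{- \frac{13}{2} + N}{2 N}$ ($j{\left(N \right)} = \frac{N + \left(-7 + \frac{1}{4} \cdot 2\right)}{N + N} = \frac{N + \left(-7 + \frac{1}{2}\right)}{2 N} = \left(N - \frac{13}{2}\right) \frac{1}{2 N} = \left(- \frac{13}{2} + N\right) \frac{1}{2 N} = \frac{- \frac{13}{2} + N}{2 N}$)
$\left(32 + j{\left(-4 \right)}\right)^{2} + \left(844 - 1570\right) = \left(32 + \frac{-13 + 2 \left(-4\right)}{4 \left(-4\right)}\right)^{2} + \left(844 - 1570\right) = \left(32 + \frac{1}{4} \left(- \frac{1}{4}\right) \left(-13 - 8\right)\right)^{2} + \left(844 - 1570\right) = \left(32 + \frac{1}{4} \left(- \frac{1}{4}\right) \left(-21\right)\right)^{2} - 726 = \left(32 + \frac{21}{16}\right)^{2} - 726 = \left(\frac{533}{16}\right)^{2} - 726 = \frac{284089}{256} - 726 = \frac{98233}{256}$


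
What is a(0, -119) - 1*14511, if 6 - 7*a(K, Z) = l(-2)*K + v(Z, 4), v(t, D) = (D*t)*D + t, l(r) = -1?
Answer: -99548/7 ≈ -14221.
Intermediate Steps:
v(t, D) = t + t*D² (v(t, D) = t*D² + t = t + t*D²)
a(K, Z) = 6/7 - 17*Z/7 + K/7 (a(K, Z) = 6/7 - (-K + Z*(1 + 4²))/7 = 6/7 - (-K + Z*(1 + 16))/7 = 6/7 - (-K + Z*17)/7 = 6/7 - (-K + 17*Z)/7 = 6/7 + (-17*Z/7 + K/7) = 6/7 - 17*Z/7 + K/7)
a(0, -119) - 1*14511 = (6/7 - 17/7*(-119) + (⅐)*0) - 1*14511 = (6/7 + 289 + 0) - 14511 = 2029/7 - 14511 = -99548/7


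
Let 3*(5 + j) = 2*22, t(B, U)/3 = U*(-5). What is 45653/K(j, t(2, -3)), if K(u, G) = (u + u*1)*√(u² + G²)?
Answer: 410877*√19066/1105828 ≈ 51.304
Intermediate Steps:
t(B, U) = -15*U (t(B, U) = 3*(U*(-5)) = 3*(-5*U) = -15*U)
j = 29/3 (j = -5 + (2*22)/3 = -5 + (⅓)*44 = -5 + 44/3 = 29/3 ≈ 9.6667)
K(u, G) = 2*u*√(G² + u²) (K(u, G) = (u + u)*√(G² + u²) = (2*u)*√(G² + u²) = 2*u*√(G² + u²))
45653/K(j, t(2, -3)) = 45653/((2*(29/3)*√((-15*(-3))² + (29/3)²))) = 45653/((2*(29/3)*√(45² + 841/9))) = 45653/((2*(29/3)*√(2025 + 841/9))) = 45653/((2*(29/3)*√(19066/9))) = 45653/((2*(29/3)*(√19066/3))) = 45653/((58*√19066/9)) = 45653*(9*√19066/1105828) = 410877*√19066/1105828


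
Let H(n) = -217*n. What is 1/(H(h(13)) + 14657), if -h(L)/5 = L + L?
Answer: 1/42867 ≈ 2.3328e-5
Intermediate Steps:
h(L) = -10*L (h(L) = -5*(L + L) = -10*L)
1/(H(h(13)) + 14657) = 1/(-(-2170)*13 + 14657) = 1/(-217*(-130) + 14657) = 1/(28210 + 14657) = 1/42867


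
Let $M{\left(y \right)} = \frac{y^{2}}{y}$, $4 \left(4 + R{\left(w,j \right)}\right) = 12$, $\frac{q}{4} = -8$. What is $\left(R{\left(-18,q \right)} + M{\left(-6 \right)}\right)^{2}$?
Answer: $49$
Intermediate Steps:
$q = -32$ ($q = 4 \left(-8\right) = -32$)
$R{\left(w,j \right)} = -1$ ($R{\left(w,j \right)} = -4 + \frac{1}{4} \cdot 12 = -4 + 3 = -1$)
$M{\left(y \right)} = y$
$\left(R{\left(-18,q \right)} + M{\left(-6 \right)}\right)^{2} = \left(-1 - 6\right)^{2} = \left(-7\right)^{2} = 49$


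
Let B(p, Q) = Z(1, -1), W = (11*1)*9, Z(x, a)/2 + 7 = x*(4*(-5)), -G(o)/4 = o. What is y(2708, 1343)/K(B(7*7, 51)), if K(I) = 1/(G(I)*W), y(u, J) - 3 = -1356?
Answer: -28932552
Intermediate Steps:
y(u, J) = -1353 (y(u, J) = 3 - 1356 = -1353)
G(o) = -4*o
Z(x, a) = -14 - 40*x (Z(x, a) = -14 + 2*(x*(4*(-5))) = -14 + 2*(x*(-20)) = -14 + 2*(-20*x) = -14 - 40*x)
W = 99 (W = 11*9 = 99)
B(p, Q) = -54 (B(p, Q) = -14 - 40*1 = -14 - 40 = -54)
K(I) = -1/(396*I) (K(I) = 1/(-4*I*99) = -1/(4*I)*(1/99) = -1/(396*I))
y(2708, 1343)/K(B(7*7, 51)) = -1353/((-1/396/(-54))) = -1353/((-1/396*(-1/54))) = -1353/1/21384 = -1353*21384 = -28932552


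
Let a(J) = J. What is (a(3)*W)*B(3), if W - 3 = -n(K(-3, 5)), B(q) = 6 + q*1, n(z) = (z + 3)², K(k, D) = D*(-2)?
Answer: -1242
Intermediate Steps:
K(k, D) = -2*D
n(z) = (3 + z)²
B(q) = 6 + q
W = -46 (W = 3 - (3 - 2*5)² = 3 - (3 - 10)² = 3 - 1*(-7)² = 3 - 1*49 = 3 - 49 = -46)
(a(3)*W)*B(3) = (3*(-46))*(6 + 3) = -138*9 = -1242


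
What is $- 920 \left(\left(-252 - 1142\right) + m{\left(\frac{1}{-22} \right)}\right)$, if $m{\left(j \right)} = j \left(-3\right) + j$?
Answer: $\frac{14106360}{11} \approx 1.2824 \cdot 10^{6}$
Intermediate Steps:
$m{\left(j \right)} = - 2 j$ ($m{\left(j \right)} = - 3 j + j = - 2 j$)
$- 920 \left(\left(-252 - 1142\right) + m{\left(\frac{1}{-22} \right)}\right) = - 920 \left(\left(-252 - 1142\right) - \frac{2}{-22}\right) = - 920 \left(-1394 - - \frac{1}{11}\right) = - 920 \left(-1394 + \frac{1}{11}\right) = \left(-920\right) \left(- \frac{15333}{11}\right) = \frac{14106360}{11}$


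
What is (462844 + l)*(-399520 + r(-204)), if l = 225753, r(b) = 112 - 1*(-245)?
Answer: -274862444311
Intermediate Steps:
r(b) = 357 (r(b) = 112 + 245 = 357)
(462844 + l)*(-399520 + r(-204)) = (462844 + 225753)*(-399520 + 357) = 688597*(-399163) = -274862444311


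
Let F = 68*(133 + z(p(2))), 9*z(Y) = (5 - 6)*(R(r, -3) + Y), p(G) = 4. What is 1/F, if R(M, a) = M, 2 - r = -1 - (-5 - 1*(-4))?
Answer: 3/26996 ≈ 0.00011113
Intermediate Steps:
r = 2 (r = 2 - (-1 - (-5 - 1*(-4))) = 2 - (-1 - (-5 + 4)) = 2 - (-1 - 1*(-1)) = 2 - (-1 + 1) = 2 - 1*0 = 2 + 0 = 2)
z(Y) = -2/9 - Y/9 (z(Y) = ((5 - 6)*(2 + Y))/9 = (-(2 + Y))/9 = (-2 - Y)/9 = -2/9 - Y/9)
F = 26996/3 (F = 68*(133 + (-2/9 - ⅑*4)) = 68*(133 + (-2/9 - 4/9)) = 68*(133 - ⅔) = 68*(397/3) = 26996/3 ≈ 8998.7)
1/F = 1/(26996/3) = 3/26996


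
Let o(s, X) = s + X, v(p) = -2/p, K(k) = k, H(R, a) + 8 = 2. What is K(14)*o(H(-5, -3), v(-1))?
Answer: -56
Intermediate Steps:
H(R, a) = -6 (H(R, a) = -8 + 2 = -6)
o(s, X) = X + s
K(14)*o(H(-5, -3), v(-1)) = 14*(-2/(-1) - 6) = 14*(-2*(-1) - 6) = 14*(2 - 6) = 14*(-4) = -56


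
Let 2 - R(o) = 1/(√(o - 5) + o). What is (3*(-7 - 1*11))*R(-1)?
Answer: -810/7 - 54*I*√6/7 ≈ -115.71 - 18.896*I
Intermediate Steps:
R(o) = 2 - 1/(o + √(-5 + o)) (R(o) = 2 - 1/(√(o - 5) + o) = 2 - 1/(√(-5 + o) + o) = 2 - 1/(o + √(-5 + o)))
(3*(-7 - 1*11))*R(-1) = (3*(-7 - 1*11))*((-1 + 2*(-1) + 2*√(-5 - 1))/(-1 + √(-5 - 1))) = (3*(-7 - 11))*((-1 - 2 + 2*√(-6))/(-1 + √(-6))) = (3*(-18))*((-1 - 2 + 2*(I*√6))/(-1 + I*√6)) = -54*(-1 - 2 + 2*I*√6)/(-1 + I*√6) = -54*(-3 + 2*I*√6)/(-1 + I*√6)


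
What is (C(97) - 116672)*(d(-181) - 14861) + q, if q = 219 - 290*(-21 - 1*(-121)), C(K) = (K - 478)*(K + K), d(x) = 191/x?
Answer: 512677229391/181 ≈ 2.8325e+9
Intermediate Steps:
C(K) = 2*K*(-478 + K) (C(K) = (-478 + K)*(2*K) = 2*K*(-478 + K))
q = -28781 (q = 219 - 290*(-21 + 121) = 219 - 290*100 = 219 - 29000 = -28781)
(C(97) - 116672)*(d(-181) - 14861) + q = (2*97*(-478 + 97) - 116672)*(191/(-181) - 14861) - 28781 = (2*97*(-381) - 116672)*(191*(-1/181) - 14861) - 28781 = (-73914 - 116672)*(-191/181 - 14861) - 28781 = -190586*(-2690032/181) - 28781 = 512682438752/181 - 28781 = 512677229391/181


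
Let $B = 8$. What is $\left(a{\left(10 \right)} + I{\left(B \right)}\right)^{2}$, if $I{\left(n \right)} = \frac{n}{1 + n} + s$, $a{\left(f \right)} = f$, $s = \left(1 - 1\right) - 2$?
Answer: $\frac{6400}{81} \approx 79.012$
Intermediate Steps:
$s = -2$ ($s = 0 - 2 = -2$)
$I{\left(n \right)} = -2 + \frac{n}{1 + n}$ ($I{\left(n \right)} = \frac{n}{1 + n} - 2 = -2 + \frac{n}{1 + n}$)
$\left(a{\left(10 \right)} + I{\left(B \right)}\right)^{2} = \left(10 + \frac{-2 - 8}{1 + 8}\right)^{2} = \left(10 + \frac{-2 - 8}{9}\right)^{2} = \left(10 + \frac{1}{9} \left(-10\right)\right)^{2} = \left(10 - \frac{10}{9}\right)^{2} = \left(\frac{80}{9}\right)^{2} = \frac{6400}{81}$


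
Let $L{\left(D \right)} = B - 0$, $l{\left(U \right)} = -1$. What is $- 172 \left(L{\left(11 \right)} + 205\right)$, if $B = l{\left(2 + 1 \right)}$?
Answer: $-35088$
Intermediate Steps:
$B = -1$
$L{\left(D \right)} = -1$ ($L{\left(D \right)} = -1 - 0 = -1 + 0 = -1$)
$- 172 \left(L{\left(11 \right)} + 205\right) = - 172 \left(-1 + 205\right) = \left(-172\right) 204 = -35088$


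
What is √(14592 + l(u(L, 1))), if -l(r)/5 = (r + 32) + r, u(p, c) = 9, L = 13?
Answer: √14342 ≈ 119.76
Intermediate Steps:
l(r) = -160 - 10*r (l(r) = -5*((r + 32) + r) = -5*((32 + r) + r) = -5*(32 + 2*r) = -160 - 10*r)
√(14592 + l(u(L, 1))) = √(14592 + (-160 - 10*9)) = √(14592 + (-160 - 90)) = √(14592 - 250) = √14342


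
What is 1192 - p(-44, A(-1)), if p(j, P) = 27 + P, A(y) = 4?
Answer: 1161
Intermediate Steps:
1192 - p(-44, A(-1)) = 1192 - (27 + 4) = 1192 - 1*31 = 1192 - 31 = 1161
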